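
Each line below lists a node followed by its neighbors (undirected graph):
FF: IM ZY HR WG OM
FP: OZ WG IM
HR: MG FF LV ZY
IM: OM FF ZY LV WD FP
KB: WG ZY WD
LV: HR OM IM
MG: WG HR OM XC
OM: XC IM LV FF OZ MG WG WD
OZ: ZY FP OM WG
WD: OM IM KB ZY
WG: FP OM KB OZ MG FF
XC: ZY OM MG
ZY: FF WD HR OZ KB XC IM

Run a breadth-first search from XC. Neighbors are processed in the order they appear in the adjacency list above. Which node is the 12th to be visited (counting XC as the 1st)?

Visit XC; enqueue ZY, OM, MG → queue [ZY, OM, MG]
Visit ZY; enqueue FF, WD, HR, OZ, KB, IM → queue [OM, MG, FF, WD, HR, OZ, KB, IM]
Visit OM; enqueue LV, WG → queue [MG, FF, WD, HR, OZ, KB, IM, LV, WG]
Visit MG → queue [FF, WD, HR, OZ, KB, IM, LV, WG]
Visit FF → queue [WD, HR, OZ, KB, IM, LV, WG]
Visit WD → queue [HR, OZ, KB, IM, LV, WG]
Visit HR → queue [OZ, KB, IM, LV, WG]
Visit OZ; enqueue FP → queue [KB, IM, LV, WG, FP]
Visit KB → queue [IM, LV, WG, FP]
Visit IM → queue [LV, WG, FP]
Visit LV → queue [WG, FP]
Visit WG → queue [FP]
Visit FP → queue []

Visit order: XC, ZY, OM, MG, FF, WD, HR, OZ, KB, IM, LV, WG, FP

WG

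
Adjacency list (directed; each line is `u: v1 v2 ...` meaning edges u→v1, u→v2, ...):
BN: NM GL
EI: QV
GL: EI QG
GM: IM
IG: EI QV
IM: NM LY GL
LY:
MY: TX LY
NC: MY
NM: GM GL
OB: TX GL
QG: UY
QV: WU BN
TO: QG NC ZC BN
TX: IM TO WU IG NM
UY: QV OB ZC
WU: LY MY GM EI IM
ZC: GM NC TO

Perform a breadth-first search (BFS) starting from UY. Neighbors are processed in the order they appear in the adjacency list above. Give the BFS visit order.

UY, QV, OB, ZC, WU, BN, TX, GL, GM, NC, TO, LY, MY, EI, IM, NM, IG, QG

Visit UY; enqueue QV, OB, ZC → queue [QV, OB, ZC]
Visit QV; enqueue WU, BN → queue [OB, ZC, WU, BN]
Visit OB; enqueue TX, GL → queue [ZC, WU, BN, TX, GL]
Visit ZC; enqueue GM, NC, TO → queue [WU, BN, TX, GL, GM, NC, TO]
Visit WU; enqueue LY, MY, EI, IM → queue [BN, TX, GL, GM, NC, TO, LY, MY, EI, IM]
Visit BN; enqueue NM → queue [TX, GL, GM, NC, TO, LY, MY, EI, IM, NM]
Visit TX; enqueue IG → queue [GL, GM, NC, TO, LY, MY, EI, IM, NM, IG]
Visit GL; enqueue QG → queue [GM, NC, TO, LY, MY, EI, IM, NM, IG, QG]
Visit GM → queue [NC, TO, LY, MY, EI, IM, NM, IG, QG]
Visit NC → queue [TO, LY, MY, EI, IM, NM, IG, QG]
Visit TO → queue [LY, MY, EI, IM, NM, IG, QG]
Visit LY → queue [MY, EI, IM, NM, IG, QG]
Visit MY → queue [EI, IM, NM, IG, QG]
Visit EI → queue [IM, NM, IG, QG]
Visit IM → queue [NM, IG, QG]
Visit NM → queue [IG, QG]
Visit IG → queue [QG]
Visit QG → queue []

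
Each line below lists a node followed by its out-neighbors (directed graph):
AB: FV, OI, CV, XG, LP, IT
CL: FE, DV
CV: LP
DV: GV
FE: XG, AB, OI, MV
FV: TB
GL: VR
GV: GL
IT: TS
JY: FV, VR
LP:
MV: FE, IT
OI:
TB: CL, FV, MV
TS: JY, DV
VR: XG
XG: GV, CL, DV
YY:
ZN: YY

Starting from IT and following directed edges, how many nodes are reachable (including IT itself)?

17

BFS from IT visits: IT, TS, DV, JY, GV, FV, VR, GL, TB, XG, CL, MV, FE, AB, OI, CV, LP
Reachable nodes: 17 of 19 total.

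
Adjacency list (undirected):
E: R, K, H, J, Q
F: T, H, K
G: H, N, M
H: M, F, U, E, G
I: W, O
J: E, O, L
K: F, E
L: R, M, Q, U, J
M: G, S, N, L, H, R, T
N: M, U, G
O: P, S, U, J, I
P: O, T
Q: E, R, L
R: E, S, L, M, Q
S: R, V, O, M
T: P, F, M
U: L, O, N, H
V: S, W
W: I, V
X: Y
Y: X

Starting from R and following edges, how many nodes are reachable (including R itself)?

BFS from R visits: R, S, Q, M, L, E, V, O, T, N, H, G, U, J, K, W, P, I, F
Reachable nodes: 19 of 21 total.

19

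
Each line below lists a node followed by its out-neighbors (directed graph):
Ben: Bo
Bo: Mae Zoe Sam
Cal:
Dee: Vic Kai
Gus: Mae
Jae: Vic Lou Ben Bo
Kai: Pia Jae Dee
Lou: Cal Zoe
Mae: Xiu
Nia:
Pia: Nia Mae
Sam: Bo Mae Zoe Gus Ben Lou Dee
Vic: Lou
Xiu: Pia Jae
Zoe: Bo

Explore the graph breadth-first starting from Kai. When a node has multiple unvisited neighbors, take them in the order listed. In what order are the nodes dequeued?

Kai -> Pia -> Jae -> Dee -> Nia -> Mae -> Vic -> Lou -> Ben -> Bo -> Xiu -> Cal -> Zoe -> Sam -> Gus

Visit Kai; enqueue Pia, Jae, Dee → queue [Pia, Jae, Dee]
Visit Pia; enqueue Nia, Mae → queue [Jae, Dee, Nia, Mae]
Visit Jae; enqueue Vic, Lou, Ben, Bo → queue [Dee, Nia, Mae, Vic, Lou, Ben, Bo]
Visit Dee → queue [Nia, Mae, Vic, Lou, Ben, Bo]
Visit Nia → queue [Mae, Vic, Lou, Ben, Bo]
Visit Mae; enqueue Xiu → queue [Vic, Lou, Ben, Bo, Xiu]
Visit Vic → queue [Lou, Ben, Bo, Xiu]
Visit Lou; enqueue Cal, Zoe → queue [Ben, Bo, Xiu, Cal, Zoe]
Visit Ben → queue [Bo, Xiu, Cal, Zoe]
Visit Bo; enqueue Sam → queue [Xiu, Cal, Zoe, Sam]
Visit Xiu → queue [Cal, Zoe, Sam]
Visit Cal → queue [Zoe, Sam]
Visit Zoe → queue [Sam]
Visit Sam; enqueue Gus → queue [Gus]
Visit Gus → queue []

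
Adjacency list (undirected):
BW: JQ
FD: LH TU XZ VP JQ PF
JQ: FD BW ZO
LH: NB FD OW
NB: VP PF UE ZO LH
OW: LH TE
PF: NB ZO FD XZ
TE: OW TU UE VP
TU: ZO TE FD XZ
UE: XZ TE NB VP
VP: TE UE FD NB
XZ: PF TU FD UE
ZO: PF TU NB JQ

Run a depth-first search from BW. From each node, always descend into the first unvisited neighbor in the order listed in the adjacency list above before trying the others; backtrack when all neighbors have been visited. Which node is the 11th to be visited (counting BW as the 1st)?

PF

Visit BW
BW → JQ
JQ → FD
FD → LH
LH → NB
NB → VP
VP → TE
TE → OW
TE → TU
TU → ZO
ZO → PF
PF → XZ
XZ → UE

Visit order: BW, JQ, FD, LH, NB, VP, TE, OW, TU, ZO, PF, XZ, UE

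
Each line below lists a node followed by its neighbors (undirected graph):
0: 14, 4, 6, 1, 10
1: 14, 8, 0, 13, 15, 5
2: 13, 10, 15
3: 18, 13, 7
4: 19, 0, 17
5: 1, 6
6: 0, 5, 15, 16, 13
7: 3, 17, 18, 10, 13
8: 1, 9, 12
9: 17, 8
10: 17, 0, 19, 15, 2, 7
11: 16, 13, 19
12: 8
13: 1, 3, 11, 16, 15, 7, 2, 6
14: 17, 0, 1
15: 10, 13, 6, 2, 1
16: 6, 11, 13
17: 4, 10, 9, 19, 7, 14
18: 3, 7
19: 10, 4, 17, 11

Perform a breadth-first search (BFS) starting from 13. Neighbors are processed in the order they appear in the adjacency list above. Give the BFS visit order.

13 1 3 11 16 15 7 2 6 14 8 0 5 18 19 10 17 9 12 4

Visit 13; enqueue 1, 3, 11, 16, 15, 7, 2, 6 → queue [1, 3, 11, 16, 15, 7, 2, 6]
Visit 1; enqueue 14, 8, 0, 5 → queue [3, 11, 16, 15, 7, 2, 6, 14, 8, 0, 5]
Visit 3; enqueue 18 → queue [11, 16, 15, 7, 2, 6, 14, 8, 0, 5, 18]
Visit 11; enqueue 19 → queue [16, 15, 7, 2, 6, 14, 8, 0, 5, 18, 19]
Visit 16 → queue [15, 7, 2, 6, 14, 8, 0, 5, 18, 19]
Visit 15; enqueue 10 → queue [7, 2, 6, 14, 8, 0, 5, 18, 19, 10]
Visit 7; enqueue 17 → queue [2, 6, 14, 8, 0, 5, 18, 19, 10, 17]
Visit 2 → queue [6, 14, 8, 0, 5, 18, 19, 10, 17]
Visit 6 → queue [14, 8, 0, 5, 18, 19, 10, 17]
Visit 14 → queue [8, 0, 5, 18, 19, 10, 17]
Visit 8; enqueue 9, 12 → queue [0, 5, 18, 19, 10, 17, 9, 12]
Visit 0; enqueue 4 → queue [5, 18, 19, 10, 17, 9, 12, 4]
Visit 5 → queue [18, 19, 10, 17, 9, 12, 4]
Visit 18 → queue [19, 10, 17, 9, 12, 4]
Visit 19 → queue [10, 17, 9, 12, 4]
Visit 10 → queue [17, 9, 12, 4]
Visit 17 → queue [9, 12, 4]
Visit 9 → queue [12, 4]
Visit 12 → queue [4]
Visit 4 → queue []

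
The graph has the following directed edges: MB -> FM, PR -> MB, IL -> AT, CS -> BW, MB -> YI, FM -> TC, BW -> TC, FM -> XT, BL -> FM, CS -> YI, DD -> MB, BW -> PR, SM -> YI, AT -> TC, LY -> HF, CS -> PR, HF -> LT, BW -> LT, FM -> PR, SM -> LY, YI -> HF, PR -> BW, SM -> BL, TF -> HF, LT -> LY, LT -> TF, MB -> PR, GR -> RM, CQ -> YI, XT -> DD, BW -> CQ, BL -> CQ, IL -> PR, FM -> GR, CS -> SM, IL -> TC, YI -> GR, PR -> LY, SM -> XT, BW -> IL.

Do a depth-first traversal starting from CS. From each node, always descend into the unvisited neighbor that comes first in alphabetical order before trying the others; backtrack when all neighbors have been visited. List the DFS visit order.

CS -> BW -> CQ -> YI -> GR -> RM -> HF -> LT -> LY -> TF -> IL -> AT -> TC -> PR -> MB -> FM -> XT -> DD -> SM -> BL

Visit CS
CS → BW
BW → CQ
CQ → YI
YI → GR
GR → RM
YI → HF
HF → LT
LT → LY
LT → TF
BW → IL
IL → AT
AT → TC
IL → PR
PR → MB
MB → FM
FM → XT
XT → DD
CS → SM
SM → BL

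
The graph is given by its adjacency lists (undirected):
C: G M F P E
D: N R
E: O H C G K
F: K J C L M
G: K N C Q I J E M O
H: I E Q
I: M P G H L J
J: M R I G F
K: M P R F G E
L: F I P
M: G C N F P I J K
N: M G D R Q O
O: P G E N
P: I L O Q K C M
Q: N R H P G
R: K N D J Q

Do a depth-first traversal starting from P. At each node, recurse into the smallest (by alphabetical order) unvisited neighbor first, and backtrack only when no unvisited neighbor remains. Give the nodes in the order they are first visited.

Visit P
P → C
C → E
E → G
G → I
I → H
H → Q
Q → N
N → D
D → R
R → J
J → F
F → K
K → M
F → L
N → O

P C E G I H Q N D R J F K M L O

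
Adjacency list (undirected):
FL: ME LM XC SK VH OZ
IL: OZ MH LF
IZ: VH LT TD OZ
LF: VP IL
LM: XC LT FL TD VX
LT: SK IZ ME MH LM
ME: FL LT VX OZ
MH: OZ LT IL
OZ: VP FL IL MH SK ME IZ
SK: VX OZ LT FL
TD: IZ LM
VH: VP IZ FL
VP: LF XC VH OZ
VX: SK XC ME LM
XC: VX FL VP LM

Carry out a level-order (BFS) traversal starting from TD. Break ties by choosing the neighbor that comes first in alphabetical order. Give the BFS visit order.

TD IZ LM LT OZ VH FL VX XC ME MH SK IL VP LF

Visit TD; enqueue IZ, LM → queue [IZ, LM]
Visit IZ; enqueue LT, OZ, VH → queue [LM, LT, OZ, VH]
Visit LM; enqueue FL, VX, XC → queue [LT, OZ, VH, FL, VX, XC]
Visit LT; enqueue ME, MH, SK → queue [OZ, VH, FL, VX, XC, ME, MH, SK]
Visit OZ; enqueue IL, VP → queue [VH, FL, VX, XC, ME, MH, SK, IL, VP]
Visit VH → queue [FL, VX, XC, ME, MH, SK, IL, VP]
Visit FL → queue [VX, XC, ME, MH, SK, IL, VP]
Visit VX → queue [XC, ME, MH, SK, IL, VP]
Visit XC → queue [ME, MH, SK, IL, VP]
Visit ME → queue [MH, SK, IL, VP]
Visit MH → queue [SK, IL, VP]
Visit SK → queue [IL, VP]
Visit IL; enqueue LF → queue [VP, LF]
Visit VP → queue [LF]
Visit LF → queue []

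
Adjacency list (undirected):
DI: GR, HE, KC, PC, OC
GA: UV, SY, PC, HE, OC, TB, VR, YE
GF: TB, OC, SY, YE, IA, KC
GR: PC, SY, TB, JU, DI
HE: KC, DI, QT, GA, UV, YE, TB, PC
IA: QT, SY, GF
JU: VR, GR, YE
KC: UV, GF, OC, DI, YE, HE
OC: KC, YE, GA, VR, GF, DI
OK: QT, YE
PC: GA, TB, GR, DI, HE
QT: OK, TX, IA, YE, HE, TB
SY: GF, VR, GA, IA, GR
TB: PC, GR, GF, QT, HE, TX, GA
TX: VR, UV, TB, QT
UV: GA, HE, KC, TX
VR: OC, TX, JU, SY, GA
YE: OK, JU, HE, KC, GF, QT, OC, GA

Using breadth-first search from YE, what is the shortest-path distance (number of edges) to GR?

2

Level 0: YE
Level 1: GA, GF, HE, JU, KC, OC, OK, QT
Level 2: DI, GR, IA, PC, SY, TB, TX, UV, VR
GR first appears at level 2.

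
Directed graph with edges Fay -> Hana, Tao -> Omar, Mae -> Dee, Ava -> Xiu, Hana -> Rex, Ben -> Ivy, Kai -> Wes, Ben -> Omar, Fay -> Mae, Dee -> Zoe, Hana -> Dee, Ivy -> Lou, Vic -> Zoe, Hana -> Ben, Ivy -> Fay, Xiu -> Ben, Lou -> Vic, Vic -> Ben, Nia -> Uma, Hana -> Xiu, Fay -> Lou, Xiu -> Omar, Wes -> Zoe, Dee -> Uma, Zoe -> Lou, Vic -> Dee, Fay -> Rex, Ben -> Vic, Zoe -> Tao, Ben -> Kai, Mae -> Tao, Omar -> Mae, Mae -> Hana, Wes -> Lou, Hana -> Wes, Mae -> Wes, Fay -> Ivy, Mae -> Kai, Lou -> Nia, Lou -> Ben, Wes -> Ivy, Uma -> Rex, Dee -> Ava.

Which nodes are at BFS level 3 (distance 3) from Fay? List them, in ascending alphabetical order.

Level 0: Fay
Level 1: Hana, Ivy, Lou, Mae, Rex
Level 2: Ben, Dee, Kai, Nia, Tao, Vic, Wes, Xiu
Level 3: Ava, Omar, Uma, Zoe

Ava, Omar, Uma, Zoe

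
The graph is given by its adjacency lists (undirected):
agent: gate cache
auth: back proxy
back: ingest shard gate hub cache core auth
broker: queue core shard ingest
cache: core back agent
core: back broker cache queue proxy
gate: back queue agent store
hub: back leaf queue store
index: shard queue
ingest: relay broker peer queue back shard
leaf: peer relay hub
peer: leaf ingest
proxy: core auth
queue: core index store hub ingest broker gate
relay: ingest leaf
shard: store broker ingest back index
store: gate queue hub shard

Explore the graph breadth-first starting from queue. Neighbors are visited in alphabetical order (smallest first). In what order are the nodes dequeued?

Visit queue; enqueue broker, core, gate, hub, index, ingest, store → queue [broker, core, gate, hub, index, ingest, store]
Visit broker; enqueue shard → queue [core, gate, hub, index, ingest, store, shard]
Visit core; enqueue back, cache, proxy → queue [gate, hub, index, ingest, store, shard, back, cache, proxy]
Visit gate; enqueue agent → queue [hub, index, ingest, store, shard, back, cache, proxy, agent]
Visit hub; enqueue leaf → queue [index, ingest, store, shard, back, cache, proxy, agent, leaf]
Visit index → queue [ingest, store, shard, back, cache, proxy, agent, leaf]
Visit ingest; enqueue peer, relay → queue [store, shard, back, cache, proxy, agent, leaf, peer, relay]
Visit store → queue [shard, back, cache, proxy, agent, leaf, peer, relay]
Visit shard → queue [back, cache, proxy, agent, leaf, peer, relay]
Visit back; enqueue auth → queue [cache, proxy, agent, leaf, peer, relay, auth]
Visit cache → queue [proxy, agent, leaf, peer, relay, auth]
Visit proxy → queue [agent, leaf, peer, relay, auth]
Visit agent → queue [leaf, peer, relay, auth]
Visit leaf → queue [peer, relay, auth]
Visit peer → queue [relay, auth]
Visit relay → queue [auth]
Visit auth → queue []

queue, broker, core, gate, hub, index, ingest, store, shard, back, cache, proxy, agent, leaf, peer, relay, auth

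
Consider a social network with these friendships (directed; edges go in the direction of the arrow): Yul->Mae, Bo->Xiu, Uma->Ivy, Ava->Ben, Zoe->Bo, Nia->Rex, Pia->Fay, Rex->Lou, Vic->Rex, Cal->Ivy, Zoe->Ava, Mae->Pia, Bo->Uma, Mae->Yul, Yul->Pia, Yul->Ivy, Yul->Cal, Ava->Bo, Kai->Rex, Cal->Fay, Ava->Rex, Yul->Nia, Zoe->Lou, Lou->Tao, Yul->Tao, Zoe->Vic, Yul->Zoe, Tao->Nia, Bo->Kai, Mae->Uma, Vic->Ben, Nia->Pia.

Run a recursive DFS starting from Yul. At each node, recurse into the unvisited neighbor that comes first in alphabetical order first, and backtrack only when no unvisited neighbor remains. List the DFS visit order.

Visit Yul
Yul → Cal
Cal → Fay
Cal → Ivy
Yul → Mae
Mae → Pia
Mae → Uma
Yul → Nia
Nia → Rex
Rex → Lou
Lou → Tao
Yul → Zoe
Zoe → Ava
Ava → Ben
Ava → Bo
Bo → Kai
Bo → Xiu
Zoe → Vic

Yul -> Cal -> Fay -> Ivy -> Mae -> Pia -> Uma -> Nia -> Rex -> Lou -> Tao -> Zoe -> Ava -> Ben -> Bo -> Kai -> Xiu -> Vic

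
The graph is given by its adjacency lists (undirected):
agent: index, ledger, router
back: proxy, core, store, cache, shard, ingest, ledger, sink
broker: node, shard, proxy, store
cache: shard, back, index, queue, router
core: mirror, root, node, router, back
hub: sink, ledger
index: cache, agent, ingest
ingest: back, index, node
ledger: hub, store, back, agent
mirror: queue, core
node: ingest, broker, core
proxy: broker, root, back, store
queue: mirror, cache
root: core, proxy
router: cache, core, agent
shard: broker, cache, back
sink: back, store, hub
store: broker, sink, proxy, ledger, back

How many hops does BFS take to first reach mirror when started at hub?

Level 0: hub
Level 1: ledger, sink
Level 2: agent, back, store
Level 3: broker, cache, core, index, ingest, proxy, router, shard
Level 4: mirror, node, queue, root
mirror first appears at level 4.

4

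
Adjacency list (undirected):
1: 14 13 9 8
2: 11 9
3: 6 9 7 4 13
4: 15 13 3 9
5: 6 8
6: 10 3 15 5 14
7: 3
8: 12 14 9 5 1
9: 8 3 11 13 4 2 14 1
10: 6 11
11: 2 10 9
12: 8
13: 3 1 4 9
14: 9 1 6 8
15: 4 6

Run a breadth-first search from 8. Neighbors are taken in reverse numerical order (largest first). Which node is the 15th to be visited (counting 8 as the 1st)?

7

Visit 8; enqueue 14, 12, 9, 5, 1 → queue [14, 12, 9, 5, 1]
Visit 14; enqueue 6 → queue [12, 9, 5, 1, 6]
Visit 12 → queue [9, 5, 1, 6]
Visit 9; enqueue 13, 11, 4, 3, 2 → queue [5, 1, 6, 13, 11, 4, 3, 2]
Visit 5 → queue [1, 6, 13, 11, 4, 3, 2]
Visit 1 → queue [6, 13, 11, 4, 3, 2]
Visit 6; enqueue 15, 10 → queue [13, 11, 4, 3, 2, 15, 10]
Visit 13 → queue [11, 4, 3, 2, 15, 10]
Visit 11 → queue [4, 3, 2, 15, 10]
Visit 4 → queue [3, 2, 15, 10]
Visit 3; enqueue 7 → queue [2, 15, 10, 7]
Visit 2 → queue [15, 10, 7]
Visit 15 → queue [10, 7]
Visit 10 → queue [7]
Visit 7 → queue []

Visit order: 8, 14, 12, 9, 5, 1, 6, 13, 11, 4, 3, 2, 15, 10, 7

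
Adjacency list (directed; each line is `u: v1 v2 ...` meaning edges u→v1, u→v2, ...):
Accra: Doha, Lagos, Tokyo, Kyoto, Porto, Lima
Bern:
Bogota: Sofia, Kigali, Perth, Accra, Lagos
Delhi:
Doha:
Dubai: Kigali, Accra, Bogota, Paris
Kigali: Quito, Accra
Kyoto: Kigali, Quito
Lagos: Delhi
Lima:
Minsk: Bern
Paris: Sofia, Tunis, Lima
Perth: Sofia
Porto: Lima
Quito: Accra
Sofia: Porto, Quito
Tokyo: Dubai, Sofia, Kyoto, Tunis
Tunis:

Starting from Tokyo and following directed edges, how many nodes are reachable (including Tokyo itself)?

16

BFS from Tokyo visits: Tokyo, Dubai, Sofia, Kyoto, Tunis, Kigali, Accra, Bogota, Paris, Porto, Quito, Doha, Lagos, Lima, Perth, Delhi
Reachable nodes: 16 of 18 total.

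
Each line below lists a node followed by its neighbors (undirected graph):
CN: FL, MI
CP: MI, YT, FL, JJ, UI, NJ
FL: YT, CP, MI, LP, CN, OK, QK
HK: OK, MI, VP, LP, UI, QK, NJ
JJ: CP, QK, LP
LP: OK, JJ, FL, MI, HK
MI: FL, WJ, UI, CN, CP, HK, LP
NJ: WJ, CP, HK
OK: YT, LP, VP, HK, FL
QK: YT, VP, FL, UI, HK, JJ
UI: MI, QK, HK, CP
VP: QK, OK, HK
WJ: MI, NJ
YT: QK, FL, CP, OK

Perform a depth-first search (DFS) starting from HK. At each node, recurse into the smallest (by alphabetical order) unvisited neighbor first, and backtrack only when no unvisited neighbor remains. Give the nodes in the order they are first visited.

Visit HK
HK → LP
LP → FL
FL → CN
CN → MI
MI → CP
CP → JJ
JJ → QK
QK → UI
QK → VP
VP → OK
OK → YT
CP → NJ
NJ → WJ

HK -> LP -> FL -> CN -> MI -> CP -> JJ -> QK -> UI -> VP -> OK -> YT -> NJ -> WJ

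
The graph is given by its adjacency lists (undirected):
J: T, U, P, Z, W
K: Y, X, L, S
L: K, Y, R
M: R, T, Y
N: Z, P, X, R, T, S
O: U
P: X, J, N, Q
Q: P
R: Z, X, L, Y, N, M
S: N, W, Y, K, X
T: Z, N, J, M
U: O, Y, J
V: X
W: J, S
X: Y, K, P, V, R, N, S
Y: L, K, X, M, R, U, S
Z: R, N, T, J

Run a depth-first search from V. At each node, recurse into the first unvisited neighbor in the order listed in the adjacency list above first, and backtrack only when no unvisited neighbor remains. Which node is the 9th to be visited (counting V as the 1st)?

R

Visit V
V → X
X → Y
Y → L
L → K
K → S
S → N
N → Z
Z → R
R → M
M → T
T → J
J → U
U → O
J → P
P → Q
J → W

Visit order: V, X, Y, L, K, S, N, Z, R, M, T, J, U, O, P, Q, W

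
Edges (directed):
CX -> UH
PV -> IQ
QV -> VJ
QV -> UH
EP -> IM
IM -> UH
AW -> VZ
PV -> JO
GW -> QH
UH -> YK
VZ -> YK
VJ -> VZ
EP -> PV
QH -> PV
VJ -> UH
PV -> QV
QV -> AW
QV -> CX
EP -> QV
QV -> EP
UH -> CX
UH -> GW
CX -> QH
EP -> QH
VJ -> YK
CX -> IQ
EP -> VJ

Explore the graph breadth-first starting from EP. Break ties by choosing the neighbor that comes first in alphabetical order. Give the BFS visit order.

EP, IM, PV, QH, QV, VJ, UH, IQ, JO, AW, CX, VZ, YK, GW

Visit EP; enqueue IM, PV, QH, QV, VJ → queue [IM, PV, QH, QV, VJ]
Visit IM; enqueue UH → queue [PV, QH, QV, VJ, UH]
Visit PV; enqueue IQ, JO → queue [QH, QV, VJ, UH, IQ, JO]
Visit QH → queue [QV, VJ, UH, IQ, JO]
Visit QV; enqueue AW, CX → queue [VJ, UH, IQ, JO, AW, CX]
Visit VJ; enqueue VZ, YK → queue [UH, IQ, JO, AW, CX, VZ, YK]
Visit UH; enqueue GW → queue [IQ, JO, AW, CX, VZ, YK, GW]
Visit IQ → queue [JO, AW, CX, VZ, YK, GW]
Visit JO → queue [AW, CX, VZ, YK, GW]
Visit AW → queue [CX, VZ, YK, GW]
Visit CX → queue [VZ, YK, GW]
Visit VZ → queue [YK, GW]
Visit YK → queue [GW]
Visit GW → queue []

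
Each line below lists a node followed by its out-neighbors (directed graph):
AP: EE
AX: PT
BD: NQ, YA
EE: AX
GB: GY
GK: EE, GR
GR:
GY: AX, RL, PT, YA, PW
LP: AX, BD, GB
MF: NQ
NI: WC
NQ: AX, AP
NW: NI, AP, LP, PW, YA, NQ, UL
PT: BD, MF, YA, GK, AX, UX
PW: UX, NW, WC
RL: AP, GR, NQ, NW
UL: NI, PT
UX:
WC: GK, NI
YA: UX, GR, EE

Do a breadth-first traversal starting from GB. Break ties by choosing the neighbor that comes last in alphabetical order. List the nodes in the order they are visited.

Visit GB; enqueue GY → queue [GY]
Visit GY; enqueue YA, RL, PW, PT, AX → queue [YA, RL, PW, PT, AX]
Visit YA; enqueue UX, GR, EE → queue [RL, PW, PT, AX, UX, GR, EE]
Visit RL; enqueue NW, NQ, AP → queue [PW, PT, AX, UX, GR, EE, NW, NQ, AP]
Visit PW; enqueue WC → queue [PT, AX, UX, GR, EE, NW, NQ, AP, WC]
Visit PT; enqueue MF, GK, BD → queue [AX, UX, GR, EE, NW, NQ, AP, WC, MF, GK, BD]
Visit AX → queue [UX, GR, EE, NW, NQ, AP, WC, MF, GK, BD]
Visit UX → queue [GR, EE, NW, NQ, AP, WC, MF, GK, BD]
Visit GR → queue [EE, NW, NQ, AP, WC, MF, GK, BD]
Visit EE → queue [NW, NQ, AP, WC, MF, GK, BD]
Visit NW; enqueue UL, NI, LP → queue [NQ, AP, WC, MF, GK, BD, UL, NI, LP]
Visit NQ → queue [AP, WC, MF, GK, BD, UL, NI, LP]
Visit AP → queue [WC, MF, GK, BD, UL, NI, LP]
Visit WC → queue [MF, GK, BD, UL, NI, LP]
Visit MF → queue [GK, BD, UL, NI, LP]
Visit GK → queue [BD, UL, NI, LP]
Visit BD → queue [UL, NI, LP]
Visit UL → queue [NI, LP]
Visit NI → queue [LP]
Visit LP → queue []

GB -> GY -> YA -> RL -> PW -> PT -> AX -> UX -> GR -> EE -> NW -> NQ -> AP -> WC -> MF -> GK -> BD -> UL -> NI -> LP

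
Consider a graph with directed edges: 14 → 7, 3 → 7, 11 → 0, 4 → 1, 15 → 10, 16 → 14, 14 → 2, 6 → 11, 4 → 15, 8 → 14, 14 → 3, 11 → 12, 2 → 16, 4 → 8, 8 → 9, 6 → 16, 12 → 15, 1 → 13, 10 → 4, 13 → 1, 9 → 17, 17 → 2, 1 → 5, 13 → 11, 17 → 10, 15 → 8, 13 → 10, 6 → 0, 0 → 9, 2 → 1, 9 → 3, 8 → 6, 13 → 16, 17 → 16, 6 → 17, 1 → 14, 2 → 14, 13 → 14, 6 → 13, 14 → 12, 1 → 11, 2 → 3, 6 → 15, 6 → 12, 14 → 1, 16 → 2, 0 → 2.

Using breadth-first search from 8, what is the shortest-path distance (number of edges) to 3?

2

Level 0: 8
Level 1: 6, 9, 14
Level 2: 0, 1, 2, 3, 7, 11, 12, 13, 15, 16, 17
Level 3: 5, 10
Level 4: 4
3 first appears at level 2.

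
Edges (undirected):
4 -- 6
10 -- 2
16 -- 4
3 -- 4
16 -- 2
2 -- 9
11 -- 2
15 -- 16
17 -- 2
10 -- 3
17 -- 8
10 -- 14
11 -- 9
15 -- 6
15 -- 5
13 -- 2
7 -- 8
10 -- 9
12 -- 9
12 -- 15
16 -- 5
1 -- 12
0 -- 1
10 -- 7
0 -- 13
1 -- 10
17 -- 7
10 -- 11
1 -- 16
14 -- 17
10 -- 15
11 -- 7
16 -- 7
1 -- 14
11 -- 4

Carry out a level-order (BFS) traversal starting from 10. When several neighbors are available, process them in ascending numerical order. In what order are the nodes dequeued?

10, 1, 2, 3, 7, 9, 11, 14, 15, 0, 12, 16, 13, 17, 4, 8, 5, 6

Visit 10; enqueue 1, 2, 3, 7, 9, 11, 14, 15 → queue [1, 2, 3, 7, 9, 11, 14, 15]
Visit 1; enqueue 0, 12, 16 → queue [2, 3, 7, 9, 11, 14, 15, 0, 12, 16]
Visit 2; enqueue 13, 17 → queue [3, 7, 9, 11, 14, 15, 0, 12, 16, 13, 17]
Visit 3; enqueue 4 → queue [7, 9, 11, 14, 15, 0, 12, 16, 13, 17, 4]
Visit 7; enqueue 8 → queue [9, 11, 14, 15, 0, 12, 16, 13, 17, 4, 8]
Visit 9 → queue [11, 14, 15, 0, 12, 16, 13, 17, 4, 8]
Visit 11 → queue [14, 15, 0, 12, 16, 13, 17, 4, 8]
Visit 14 → queue [15, 0, 12, 16, 13, 17, 4, 8]
Visit 15; enqueue 5, 6 → queue [0, 12, 16, 13, 17, 4, 8, 5, 6]
Visit 0 → queue [12, 16, 13, 17, 4, 8, 5, 6]
Visit 12 → queue [16, 13, 17, 4, 8, 5, 6]
Visit 16 → queue [13, 17, 4, 8, 5, 6]
Visit 13 → queue [17, 4, 8, 5, 6]
Visit 17 → queue [4, 8, 5, 6]
Visit 4 → queue [8, 5, 6]
Visit 8 → queue [5, 6]
Visit 5 → queue [6]
Visit 6 → queue []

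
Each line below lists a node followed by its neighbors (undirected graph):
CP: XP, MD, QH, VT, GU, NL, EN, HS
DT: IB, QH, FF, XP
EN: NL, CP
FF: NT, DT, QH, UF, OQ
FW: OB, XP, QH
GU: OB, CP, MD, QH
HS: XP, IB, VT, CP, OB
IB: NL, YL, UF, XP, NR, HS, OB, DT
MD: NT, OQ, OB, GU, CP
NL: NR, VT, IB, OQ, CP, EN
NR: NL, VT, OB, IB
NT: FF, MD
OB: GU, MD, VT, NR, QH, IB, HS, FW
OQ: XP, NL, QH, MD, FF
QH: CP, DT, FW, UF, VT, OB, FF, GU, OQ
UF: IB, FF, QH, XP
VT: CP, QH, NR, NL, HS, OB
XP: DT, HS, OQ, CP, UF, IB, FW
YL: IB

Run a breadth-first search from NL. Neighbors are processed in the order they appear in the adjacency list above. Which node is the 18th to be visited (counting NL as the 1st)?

Visit NL; enqueue NR, VT, IB, OQ, CP, EN → queue [NR, VT, IB, OQ, CP, EN]
Visit NR; enqueue OB → queue [VT, IB, OQ, CP, EN, OB]
Visit VT; enqueue QH, HS → queue [IB, OQ, CP, EN, OB, QH, HS]
Visit IB; enqueue YL, UF, XP, DT → queue [OQ, CP, EN, OB, QH, HS, YL, UF, XP, DT]
Visit OQ; enqueue MD, FF → queue [CP, EN, OB, QH, HS, YL, UF, XP, DT, MD, FF]
Visit CP; enqueue GU → queue [EN, OB, QH, HS, YL, UF, XP, DT, MD, FF, GU]
Visit EN → queue [OB, QH, HS, YL, UF, XP, DT, MD, FF, GU]
Visit OB; enqueue FW → queue [QH, HS, YL, UF, XP, DT, MD, FF, GU, FW]
Visit QH → queue [HS, YL, UF, XP, DT, MD, FF, GU, FW]
Visit HS → queue [YL, UF, XP, DT, MD, FF, GU, FW]
Visit YL → queue [UF, XP, DT, MD, FF, GU, FW]
Visit UF → queue [XP, DT, MD, FF, GU, FW]
Visit XP → queue [DT, MD, FF, GU, FW]
Visit DT → queue [MD, FF, GU, FW]
Visit MD; enqueue NT → queue [FF, GU, FW, NT]
Visit FF → queue [GU, FW, NT]
Visit GU → queue [FW, NT]
Visit FW → queue [NT]
Visit NT → queue []

Visit order: NL, NR, VT, IB, OQ, CP, EN, OB, QH, HS, YL, UF, XP, DT, MD, FF, GU, FW, NT

FW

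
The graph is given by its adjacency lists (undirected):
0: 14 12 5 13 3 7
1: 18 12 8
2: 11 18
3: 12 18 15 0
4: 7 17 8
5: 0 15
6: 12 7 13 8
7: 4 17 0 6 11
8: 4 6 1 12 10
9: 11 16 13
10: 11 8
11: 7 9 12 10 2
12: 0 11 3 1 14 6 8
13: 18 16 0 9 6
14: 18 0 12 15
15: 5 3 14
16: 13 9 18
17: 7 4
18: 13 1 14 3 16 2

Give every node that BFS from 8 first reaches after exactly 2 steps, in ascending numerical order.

0, 3, 7, 11, 13, 14, 17, 18

Level 0: 8
Level 1: 1, 4, 6, 10, 12
Level 2: 0, 3, 7, 11, 13, 14, 17, 18
Level 3: 2, 5, 9, 15, 16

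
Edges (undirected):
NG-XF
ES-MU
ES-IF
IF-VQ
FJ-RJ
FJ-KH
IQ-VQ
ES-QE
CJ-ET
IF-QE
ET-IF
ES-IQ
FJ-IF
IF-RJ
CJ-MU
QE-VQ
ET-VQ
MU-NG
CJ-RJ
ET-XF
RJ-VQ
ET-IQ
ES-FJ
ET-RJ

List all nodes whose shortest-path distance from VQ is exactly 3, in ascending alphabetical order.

KH, MU, NG

Level 0: VQ
Level 1: ET, IF, IQ, QE, RJ
Level 2: CJ, ES, FJ, XF
Level 3: KH, MU, NG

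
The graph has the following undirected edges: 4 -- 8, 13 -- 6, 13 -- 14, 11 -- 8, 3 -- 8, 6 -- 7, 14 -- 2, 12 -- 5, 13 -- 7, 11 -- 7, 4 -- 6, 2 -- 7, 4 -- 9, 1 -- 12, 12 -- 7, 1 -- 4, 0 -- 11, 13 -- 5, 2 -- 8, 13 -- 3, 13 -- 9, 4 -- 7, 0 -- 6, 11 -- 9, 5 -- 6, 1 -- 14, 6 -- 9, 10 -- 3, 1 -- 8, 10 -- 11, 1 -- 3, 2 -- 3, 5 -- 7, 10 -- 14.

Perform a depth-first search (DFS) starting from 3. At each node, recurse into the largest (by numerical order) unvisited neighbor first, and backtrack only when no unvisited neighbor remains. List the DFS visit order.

3 → 13 → 14 → 10 → 11 → 9 → 6 → 7 → 12 → 5 → 1 → 8 → 4 → 2 → 0

Visit 3
3 → 13
13 → 14
14 → 10
10 → 11
11 → 9
9 → 6
6 → 7
7 → 12
12 → 5
12 → 1
1 → 8
8 → 4
8 → 2
6 → 0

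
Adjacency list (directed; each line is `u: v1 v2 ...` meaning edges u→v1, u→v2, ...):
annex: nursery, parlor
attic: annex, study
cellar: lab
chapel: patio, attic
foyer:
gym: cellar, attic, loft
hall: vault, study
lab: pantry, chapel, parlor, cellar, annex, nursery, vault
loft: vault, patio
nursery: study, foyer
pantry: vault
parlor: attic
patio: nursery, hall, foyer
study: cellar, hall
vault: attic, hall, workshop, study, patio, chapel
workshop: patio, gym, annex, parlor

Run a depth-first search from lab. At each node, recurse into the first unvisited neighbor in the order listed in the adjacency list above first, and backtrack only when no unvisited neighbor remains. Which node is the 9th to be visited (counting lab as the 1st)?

Visit lab
lab → pantry
pantry → vault
vault → attic
attic → annex
annex → nursery
nursery → study
study → cellar
study → hall
nursery → foyer
annex → parlor
vault → workshop
workshop → patio
workshop → gym
gym → loft
vault → chapel

Visit order: lab, pantry, vault, attic, annex, nursery, study, cellar, hall, foyer, parlor, workshop, patio, gym, loft, chapel

hall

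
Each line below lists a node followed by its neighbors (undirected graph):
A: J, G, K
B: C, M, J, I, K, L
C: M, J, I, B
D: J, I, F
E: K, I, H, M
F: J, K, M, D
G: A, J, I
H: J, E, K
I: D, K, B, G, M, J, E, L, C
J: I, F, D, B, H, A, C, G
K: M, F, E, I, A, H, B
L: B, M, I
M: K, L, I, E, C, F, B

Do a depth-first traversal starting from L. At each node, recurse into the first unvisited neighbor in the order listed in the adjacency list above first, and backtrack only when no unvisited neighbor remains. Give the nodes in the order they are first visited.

L, B, C, M, K, F, J, I, D, G, A, E, H

Visit L
L → B
B → C
C → M
M → K
K → F
F → J
J → I
I → D
I → G
G → A
I → E
E → H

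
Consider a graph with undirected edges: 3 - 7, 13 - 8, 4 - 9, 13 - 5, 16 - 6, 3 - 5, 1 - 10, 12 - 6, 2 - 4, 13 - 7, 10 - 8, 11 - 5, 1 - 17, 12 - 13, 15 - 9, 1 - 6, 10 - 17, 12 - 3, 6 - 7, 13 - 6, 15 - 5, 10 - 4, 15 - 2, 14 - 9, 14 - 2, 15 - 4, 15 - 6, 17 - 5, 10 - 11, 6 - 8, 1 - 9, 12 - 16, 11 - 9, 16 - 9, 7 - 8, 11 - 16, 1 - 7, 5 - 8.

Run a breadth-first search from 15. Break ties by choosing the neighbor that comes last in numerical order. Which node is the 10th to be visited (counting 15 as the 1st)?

Visit 15; enqueue 9, 6, 5, 4, 2 → queue [9, 6, 5, 4, 2]
Visit 9; enqueue 16, 14, 11, 1 → queue [6, 5, 4, 2, 16, 14, 11, 1]
Visit 6; enqueue 13, 12, 8, 7 → queue [5, 4, 2, 16, 14, 11, 1, 13, 12, 8, 7]
Visit 5; enqueue 17, 3 → queue [4, 2, 16, 14, 11, 1, 13, 12, 8, 7, 17, 3]
Visit 4; enqueue 10 → queue [2, 16, 14, 11, 1, 13, 12, 8, 7, 17, 3, 10]
Visit 2 → queue [16, 14, 11, 1, 13, 12, 8, 7, 17, 3, 10]
Visit 16 → queue [14, 11, 1, 13, 12, 8, 7, 17, 3, 10]
Visit 14 → queue [11, 1, 13, 12, 8, 7, 17, 3, 10]
Visit 11 → queue [1, 13, 12, 8, 7, 17, 3, 10]
Visit 1 → queue [13, 12, 8, 7, 17, 3, 10]
Visit 13 → queue [12, 8, 7, 17, 3, 10]
Visit 12 → queue [8, 7, 17, 3, 10]
Visit 8 → queue [7, 17, 3, 10]
Visit 7 → queue [17, 3, 10]
Visit 17 → queue [3, 10]
Visit 3 → queue [10]
Visit 10 → queue []

Visit order: 15, 9, 6, 5, 4, 2, 16, 14, 11, 1, 13, 12, 8, 7, 17, 3, 10

1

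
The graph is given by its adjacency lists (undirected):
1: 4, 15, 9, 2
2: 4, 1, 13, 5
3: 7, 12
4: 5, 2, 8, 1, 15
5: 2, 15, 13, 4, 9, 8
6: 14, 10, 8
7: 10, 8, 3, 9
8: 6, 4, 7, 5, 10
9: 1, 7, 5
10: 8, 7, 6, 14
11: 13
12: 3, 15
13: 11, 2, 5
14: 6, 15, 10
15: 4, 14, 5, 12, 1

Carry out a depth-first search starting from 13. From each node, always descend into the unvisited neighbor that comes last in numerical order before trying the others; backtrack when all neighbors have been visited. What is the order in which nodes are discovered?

13, 11, 5, 15, 14, 10, 8, 7, 9, 1, 4, 2, 3, 12, 6

Visit 13
13 → 11
13 → 5
5 → 15
15 → 14
14 → 10
10 → 8
8 → 7
7 → 9
9 → 1
1 → 4
4 → 2
7 → 3
3 → 12
8 → 6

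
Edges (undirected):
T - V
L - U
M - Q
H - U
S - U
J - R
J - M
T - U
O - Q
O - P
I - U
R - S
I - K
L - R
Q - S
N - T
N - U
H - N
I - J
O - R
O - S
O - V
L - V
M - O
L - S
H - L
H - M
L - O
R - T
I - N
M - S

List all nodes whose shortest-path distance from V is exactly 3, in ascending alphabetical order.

I, J

Level 0: V
Level 1: L, O, T
Level 2: H, M, N, P, Q, R, S, U
Level 3: I, J
Level 4: K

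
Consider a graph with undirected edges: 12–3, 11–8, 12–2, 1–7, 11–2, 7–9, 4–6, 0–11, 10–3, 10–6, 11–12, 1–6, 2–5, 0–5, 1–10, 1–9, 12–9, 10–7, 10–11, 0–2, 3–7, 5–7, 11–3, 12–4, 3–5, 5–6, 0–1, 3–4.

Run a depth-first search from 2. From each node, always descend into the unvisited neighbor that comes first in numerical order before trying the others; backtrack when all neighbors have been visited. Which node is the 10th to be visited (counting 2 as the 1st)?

12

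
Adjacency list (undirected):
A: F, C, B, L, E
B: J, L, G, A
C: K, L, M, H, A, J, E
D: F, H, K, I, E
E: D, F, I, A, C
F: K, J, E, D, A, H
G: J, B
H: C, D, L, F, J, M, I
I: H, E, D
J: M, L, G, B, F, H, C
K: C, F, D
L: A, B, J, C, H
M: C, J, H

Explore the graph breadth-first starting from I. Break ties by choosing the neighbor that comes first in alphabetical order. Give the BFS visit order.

Visit I; enqueue D, E, H → queue [D, E, H]
Visit D; enqueue F, K → queue [E, H, F, K]
Visit E; enqueue A, C → queue [H, F, K, A, C]
Visit H; enqueue J, L, M → queue [F, K, A, C, J, L, M]
Visit F → queue [K, A, C, J, L, M]
Visit K → queue [A, C, J, L, M]
Visit A; enqueue B → queue [C, J, L, M, B]
Visit C → queue [J, L, M, B]
Visit J; enqueue G → queue [L, M, B, G]
Visit L → queue [M, B, G]
Visit M → queue [B, G]
Visit B → queue [G]
Visit G → queue []

I D E H F K A C J L M B G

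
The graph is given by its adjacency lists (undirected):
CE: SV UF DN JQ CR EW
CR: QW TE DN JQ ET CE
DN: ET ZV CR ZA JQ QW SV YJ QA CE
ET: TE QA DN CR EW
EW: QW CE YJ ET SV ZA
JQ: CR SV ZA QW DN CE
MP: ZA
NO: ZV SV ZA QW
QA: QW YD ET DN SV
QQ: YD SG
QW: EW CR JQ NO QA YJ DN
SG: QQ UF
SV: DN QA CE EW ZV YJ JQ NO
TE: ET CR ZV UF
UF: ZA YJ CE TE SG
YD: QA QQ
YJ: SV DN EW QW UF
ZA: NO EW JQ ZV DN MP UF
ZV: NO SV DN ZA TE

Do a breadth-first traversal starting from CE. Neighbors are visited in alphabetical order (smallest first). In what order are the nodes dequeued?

Visit CE; enqueue CR, DN, EW, JQ, SV, UF → queue [CR, DN, EW, JQ, SV, UF]
Visit CR; enqueue ET, QW, TE → queue [DN, EW, JQ, SV, UF, ET, QW, TE]
Visit DN; enqueue QA, YJ, ZA, ZV → queue [EW, JQ, SV, UF, ET, QW, TE, QA, YJ, ZA, ZV]
Visit EW → queue [JQ, SV, UF, ET, QW, TE, QA, YJ, ZA, ZV]
Visit JQ → queue [SV, UF, ET, QW, TE, QA, YJ, ZA, ZV]
Visit SV; enqueue NO → queue [UF, ET, QW, TE, QA, YJ, ZA, ZV, NO]
Visit UF; enqueue SG → queue [ET, QW, TE, QA, YJ, ZA, ZV, NO, SG]
Visit ET → queue [QW, TE, QA, YJ, ZA, ZV, NO, SG]
Visit QW → queue [TE, QA, YJ, ZA, ZV, NO, SG]
Visit TE → queue [QA, YJ, ZA, ZV, NO, SG]
Visit QA; enqueue YD → queue [YJ, ZA, ZV, NO, SG, YD]
Visit YJ → queue [ZA, ZV, NO, SG, YD]
Visit ZA; enqueue MP → queue [ZV, NO, SG, YD, MP]
Visit ZV → queue [NO, SG, YD, MP]
Visit NO → queue [SG, YD, MP]
Visit SG; enqueue QQ → queue [YD, MP, QQ]
Visit YD → queue [MP, QQ]
Visit MP → queue [QQ]
Visit QQ → queue []

CE, CR, DN, EW, JQ, SV, UF, ET, QW, TE, QA, YJ, ZA, ZV, NO, SG, YD, MP, QQ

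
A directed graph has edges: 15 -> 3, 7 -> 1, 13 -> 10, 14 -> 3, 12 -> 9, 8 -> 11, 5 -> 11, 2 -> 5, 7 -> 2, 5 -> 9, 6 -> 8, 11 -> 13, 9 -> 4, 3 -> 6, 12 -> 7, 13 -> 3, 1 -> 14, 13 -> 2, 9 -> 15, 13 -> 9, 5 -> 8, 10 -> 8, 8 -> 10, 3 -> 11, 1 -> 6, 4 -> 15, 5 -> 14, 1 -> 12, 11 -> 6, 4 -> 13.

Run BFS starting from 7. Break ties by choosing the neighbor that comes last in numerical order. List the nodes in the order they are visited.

7 2 1 5 14 12 6 11 9 8 3 13 15 4 10

Visit 7; enqueue 2, 1 → queue [2, 1]
Visit 2; enqueue 5 → queue [1, 5]
Visit 1; enqueue 14, 12, 6 → queue [5, 14, 12, 6]
Visit 5; enqueue 11, 9, 8 → queue [14, 12, 6, 11, 9, 8]
Visit 14; enqueue 3 → queue [12, 6, 11, 9, 8, 3]
Visit 12 → queue [6, 11, 9, 8, 3]
Visit 6 → queue [11, 9, 8, 3]
Visit 11; enqueue 13 → queue [9, 8, 3, 13]
Visit 9; enqueue 15, 4 → queue [8, 3, 13, 15, 4]
Visit 8; enqueue 10 → queue [3, 13, 15, 4, 10]
Visit 3 → queue [13, 15, 4, 10]
Visit 13 → queue [15, 4, 10]
Visit 15 → queue [4, 10]
Visit 4 → queue [10]
Visit 10 → queue []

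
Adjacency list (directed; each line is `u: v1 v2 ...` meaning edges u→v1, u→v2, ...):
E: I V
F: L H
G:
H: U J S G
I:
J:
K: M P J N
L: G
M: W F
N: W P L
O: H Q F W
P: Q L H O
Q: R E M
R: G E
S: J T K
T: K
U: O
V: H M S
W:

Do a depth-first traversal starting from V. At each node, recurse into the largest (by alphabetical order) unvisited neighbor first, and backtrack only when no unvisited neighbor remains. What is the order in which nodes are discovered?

V, S, T, K, P, Q, R, G, E, I, M, W, F, L, H, U, O, J, N

Visit V
V → S
S → T
T → K
K → P
P → Q
Q → R
R → G
R → E
E → I
Q → M
M → W
M → F
F → L
F → H
H → U
U → O
H → J
K → N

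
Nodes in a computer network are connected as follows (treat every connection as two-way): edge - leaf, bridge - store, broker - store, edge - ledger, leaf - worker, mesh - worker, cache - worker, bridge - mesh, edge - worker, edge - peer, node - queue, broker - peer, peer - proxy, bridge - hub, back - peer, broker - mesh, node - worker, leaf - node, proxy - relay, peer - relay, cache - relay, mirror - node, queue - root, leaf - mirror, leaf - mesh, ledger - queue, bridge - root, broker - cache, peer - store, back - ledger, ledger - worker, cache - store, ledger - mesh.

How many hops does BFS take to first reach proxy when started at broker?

2

Level 0: broker
Level 1: cache, mesh, peer, store
Level 2: back, bridge, edge, leaf, ledger, proxy, relay, worker
Level 3: hub, mirror, node, queue, root
proxy first appears at level 2.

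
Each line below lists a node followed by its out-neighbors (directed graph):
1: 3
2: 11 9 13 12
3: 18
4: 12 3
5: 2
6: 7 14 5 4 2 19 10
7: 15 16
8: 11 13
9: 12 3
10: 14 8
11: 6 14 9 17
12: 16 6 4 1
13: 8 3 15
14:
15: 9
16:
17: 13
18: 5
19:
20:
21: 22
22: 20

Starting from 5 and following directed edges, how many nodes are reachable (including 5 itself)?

BFS from 5 visits: 5, 2, 9, 11, 12, 13, 3, 6, 14, 17, 1, 4, 16, 8, 15, 18, 7, 10, 19
Reachable nodes: 19 of 22 total.

19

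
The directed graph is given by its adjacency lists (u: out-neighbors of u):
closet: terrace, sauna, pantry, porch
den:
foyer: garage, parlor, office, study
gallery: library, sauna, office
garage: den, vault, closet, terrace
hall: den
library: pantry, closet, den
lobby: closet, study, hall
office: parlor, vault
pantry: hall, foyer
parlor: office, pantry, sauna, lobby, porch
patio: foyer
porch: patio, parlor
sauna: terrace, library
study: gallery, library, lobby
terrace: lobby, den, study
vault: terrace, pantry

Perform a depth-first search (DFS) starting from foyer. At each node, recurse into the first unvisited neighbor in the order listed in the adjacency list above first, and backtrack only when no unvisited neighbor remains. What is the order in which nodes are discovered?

Visit foyer
foyer → garage
garage → den
garage → vault
vault → terrace
terrace → lobby
lobby → closet
closet → sauna
sauna → library
library → pantry
pantry → hall
closet → porch
porch → patio
porch → parlor
parlor → office
lobby → study
study → gallery

foyer, garage, den, vault, terrace, lobby, closet, sauna, library, pantry, hall, porch, patio, parlor, office, study, gallery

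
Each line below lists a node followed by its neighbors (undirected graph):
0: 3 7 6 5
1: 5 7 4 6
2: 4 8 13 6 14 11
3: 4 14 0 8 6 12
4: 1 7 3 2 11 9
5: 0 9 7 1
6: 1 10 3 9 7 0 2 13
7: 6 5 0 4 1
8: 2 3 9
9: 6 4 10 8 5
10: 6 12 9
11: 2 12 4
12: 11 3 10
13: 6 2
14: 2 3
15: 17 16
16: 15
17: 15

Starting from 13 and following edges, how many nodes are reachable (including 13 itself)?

15

BFS from 13 visits: 13, 2, 6, 4, 8, 11, 14, 0, 1, 3, 7, 9, 10, 12, 5
Reachable nodes: 15 of 18 total.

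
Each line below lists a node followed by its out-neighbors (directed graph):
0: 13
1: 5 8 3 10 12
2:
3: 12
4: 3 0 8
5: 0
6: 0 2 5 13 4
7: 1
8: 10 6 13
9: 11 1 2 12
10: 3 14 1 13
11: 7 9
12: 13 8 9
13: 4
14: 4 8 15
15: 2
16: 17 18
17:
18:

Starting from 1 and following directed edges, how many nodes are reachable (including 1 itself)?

16

BFS from 1 visits: 1, 5, 8, 3, 10, 12, 0, 6, 13, 14, 9, 2, 4, 15, 11, 7
Reachable nodes: 16 of 19 total.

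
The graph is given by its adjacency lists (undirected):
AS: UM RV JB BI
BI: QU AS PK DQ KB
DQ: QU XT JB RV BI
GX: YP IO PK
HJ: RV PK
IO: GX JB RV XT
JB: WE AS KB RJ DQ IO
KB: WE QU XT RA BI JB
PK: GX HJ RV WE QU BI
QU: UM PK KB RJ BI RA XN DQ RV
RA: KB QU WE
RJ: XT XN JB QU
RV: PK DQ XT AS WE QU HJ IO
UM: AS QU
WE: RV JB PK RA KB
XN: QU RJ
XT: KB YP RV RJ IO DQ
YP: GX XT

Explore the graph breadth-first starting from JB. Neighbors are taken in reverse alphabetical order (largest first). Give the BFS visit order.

JB, WE, RJ, KB, IO, DQ, AS, RV, RA, PK, XT, XN, QU, BI, GX, UM, HJ, YP

Visit JB; enqueue WE, RJ, KB, IO, DQ, AS → queue [WE, RJ, KB, IO, DQ, AS]
Visit WE; enqueue RV, RA, PK → queue [RJ, KB, IO, DQ, AS, RV, RA, PK]
Visit RJ; enqueue XT, XN, QU → queue [KB, IO, DQ, AS, RV, RA, PK, XT, XN, QU]
Visit KB; enqueue BI → queue [IO, DQ, AS, RV, RA, PK, XT, XN, QU, BI]
Visit IO; enqueue GX → queue [DQ, AS, RV, RA, PK, XT, XN, QU, BI, GX]
Visit DQ → queue [AS, RV, RA, PK, XT, XN, QU, BI, GX]
Visit AS; enqueue UM → queue [RV, RA, PK, XT, XN, QU, BI, GX, UM]
Visit RV; enqueue HJ → queue [RA, PK, XT, XN, QU, BI, GX, UM, HJ]
Visit RA → queue [PK, XT, XN, QU, BI, GX, UM, HJ]
Visit PK → queue [XT, XN, QU, BI, GX, UM, HJ]
Visit XT; enqueue YP → queue [XN, QU, BI, GX, UM, HJ, YP]
Visit XN → queue [QU, BI, GX, UM, HJ, YP]
Visit QU → queue [BI, GX, UM, HJ, YP]
Visit BI → queue [GX, UM, HJ, YP]
Visit GX → queue [UM, HJ, YP]
Visit UM → queue [HJ, YP]
Visit HJ → queue [YP]
Visit YP → queue []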